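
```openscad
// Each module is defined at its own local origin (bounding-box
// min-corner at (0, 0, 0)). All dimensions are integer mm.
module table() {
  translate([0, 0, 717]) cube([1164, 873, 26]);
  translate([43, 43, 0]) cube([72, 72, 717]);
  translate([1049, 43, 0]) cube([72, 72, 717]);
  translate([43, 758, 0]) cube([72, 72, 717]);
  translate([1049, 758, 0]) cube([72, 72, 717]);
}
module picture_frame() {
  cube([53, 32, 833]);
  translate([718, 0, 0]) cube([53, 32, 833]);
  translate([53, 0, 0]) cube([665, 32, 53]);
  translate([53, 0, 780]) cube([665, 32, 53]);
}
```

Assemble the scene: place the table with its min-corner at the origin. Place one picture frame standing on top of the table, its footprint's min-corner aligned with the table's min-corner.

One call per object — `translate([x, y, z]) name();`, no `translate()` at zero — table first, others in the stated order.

table();
translate([0, 0, 743]) picture_frame();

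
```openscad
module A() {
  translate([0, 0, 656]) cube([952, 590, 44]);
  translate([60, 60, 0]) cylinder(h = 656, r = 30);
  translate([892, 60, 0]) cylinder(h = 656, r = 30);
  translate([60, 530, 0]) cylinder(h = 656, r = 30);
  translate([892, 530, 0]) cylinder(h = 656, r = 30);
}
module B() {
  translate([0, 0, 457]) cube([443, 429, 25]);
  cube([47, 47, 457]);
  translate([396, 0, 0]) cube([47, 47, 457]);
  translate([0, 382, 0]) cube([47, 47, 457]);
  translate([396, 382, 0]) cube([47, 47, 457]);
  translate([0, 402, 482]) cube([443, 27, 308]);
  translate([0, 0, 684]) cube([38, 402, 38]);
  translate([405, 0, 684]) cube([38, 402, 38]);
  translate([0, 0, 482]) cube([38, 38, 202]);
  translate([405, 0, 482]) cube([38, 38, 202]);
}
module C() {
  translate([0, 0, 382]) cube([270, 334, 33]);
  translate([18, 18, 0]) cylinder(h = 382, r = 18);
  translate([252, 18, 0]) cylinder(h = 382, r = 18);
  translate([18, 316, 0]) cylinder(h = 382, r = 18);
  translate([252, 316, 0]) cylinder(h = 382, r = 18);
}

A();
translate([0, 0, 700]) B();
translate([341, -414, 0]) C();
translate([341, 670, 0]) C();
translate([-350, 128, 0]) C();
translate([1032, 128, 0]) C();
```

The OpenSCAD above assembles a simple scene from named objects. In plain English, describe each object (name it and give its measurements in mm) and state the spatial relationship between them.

A is a table: top 952 mm (x) × 590 mm (y), 44 mm thick, upper face at z = 700 mm, on four round legs of 60 mm diameter, each leg's bounding box inset 30 mm from the nearest pair of top edges, running from z = 0 to the bottom of the top.

B is a chair: 443×429 mm seat, 25 mm thick, top at z = 482 mm, on four 47 mm square corner legs flush with the seat edges. A 27 mm thick backrest slab spans the full seat width, extending 308 mm above the seat top, its back face flush with the seat's +y edge. Two armrests of 38×38 mm section run along each side from the seat's front edge to the front of the backrest, top faces 240 mm above the seat top and outer faces flush with the seat's x-edges; a 38×38 mm post under the front of each armrest stands on the seat at the front corner.

C is a simple wooden stool: a rectangular seat 270 mm (x) by 334 mm (y), 33 mm thick, top face at z = 415 mm, on four round legs, each 36 mm in diameter. The legs rest on z = 0, each leg's axis is inset half a diameter from the nearest pair of seat edges (so the leg's bounding box is flush with the corner).

The chair is on top of the table. Four stools sit around the table at the −y, +y, −x, +x sides.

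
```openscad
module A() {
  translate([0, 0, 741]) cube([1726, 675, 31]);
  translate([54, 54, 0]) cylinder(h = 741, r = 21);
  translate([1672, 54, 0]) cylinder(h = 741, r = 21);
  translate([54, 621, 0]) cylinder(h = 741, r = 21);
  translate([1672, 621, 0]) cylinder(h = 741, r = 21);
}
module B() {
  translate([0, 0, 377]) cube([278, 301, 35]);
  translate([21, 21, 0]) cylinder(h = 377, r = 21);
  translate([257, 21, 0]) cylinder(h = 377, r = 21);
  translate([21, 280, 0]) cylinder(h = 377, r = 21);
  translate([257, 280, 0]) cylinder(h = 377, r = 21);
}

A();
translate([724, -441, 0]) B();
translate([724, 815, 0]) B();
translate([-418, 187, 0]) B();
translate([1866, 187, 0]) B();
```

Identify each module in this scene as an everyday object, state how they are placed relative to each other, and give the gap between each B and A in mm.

A is a table. B is a stool. Four stools sit around the table at the −y, +y, −x, +x sides. The gap between each stool and the table is 140 mm.

Each stool's nearest face is 140 mm from the table's bounding box.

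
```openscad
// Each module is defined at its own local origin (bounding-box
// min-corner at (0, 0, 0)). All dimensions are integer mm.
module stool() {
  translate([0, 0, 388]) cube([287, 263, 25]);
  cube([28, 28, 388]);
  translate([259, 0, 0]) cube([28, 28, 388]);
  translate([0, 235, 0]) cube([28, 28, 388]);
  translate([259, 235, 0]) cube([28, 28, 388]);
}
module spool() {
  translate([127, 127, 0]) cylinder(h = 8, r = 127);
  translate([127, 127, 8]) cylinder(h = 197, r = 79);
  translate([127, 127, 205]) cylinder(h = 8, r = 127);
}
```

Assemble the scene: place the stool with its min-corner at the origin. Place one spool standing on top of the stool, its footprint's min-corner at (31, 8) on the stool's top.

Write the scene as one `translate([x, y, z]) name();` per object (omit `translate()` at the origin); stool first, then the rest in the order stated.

stool();
translate([31, 8, 413]) spool();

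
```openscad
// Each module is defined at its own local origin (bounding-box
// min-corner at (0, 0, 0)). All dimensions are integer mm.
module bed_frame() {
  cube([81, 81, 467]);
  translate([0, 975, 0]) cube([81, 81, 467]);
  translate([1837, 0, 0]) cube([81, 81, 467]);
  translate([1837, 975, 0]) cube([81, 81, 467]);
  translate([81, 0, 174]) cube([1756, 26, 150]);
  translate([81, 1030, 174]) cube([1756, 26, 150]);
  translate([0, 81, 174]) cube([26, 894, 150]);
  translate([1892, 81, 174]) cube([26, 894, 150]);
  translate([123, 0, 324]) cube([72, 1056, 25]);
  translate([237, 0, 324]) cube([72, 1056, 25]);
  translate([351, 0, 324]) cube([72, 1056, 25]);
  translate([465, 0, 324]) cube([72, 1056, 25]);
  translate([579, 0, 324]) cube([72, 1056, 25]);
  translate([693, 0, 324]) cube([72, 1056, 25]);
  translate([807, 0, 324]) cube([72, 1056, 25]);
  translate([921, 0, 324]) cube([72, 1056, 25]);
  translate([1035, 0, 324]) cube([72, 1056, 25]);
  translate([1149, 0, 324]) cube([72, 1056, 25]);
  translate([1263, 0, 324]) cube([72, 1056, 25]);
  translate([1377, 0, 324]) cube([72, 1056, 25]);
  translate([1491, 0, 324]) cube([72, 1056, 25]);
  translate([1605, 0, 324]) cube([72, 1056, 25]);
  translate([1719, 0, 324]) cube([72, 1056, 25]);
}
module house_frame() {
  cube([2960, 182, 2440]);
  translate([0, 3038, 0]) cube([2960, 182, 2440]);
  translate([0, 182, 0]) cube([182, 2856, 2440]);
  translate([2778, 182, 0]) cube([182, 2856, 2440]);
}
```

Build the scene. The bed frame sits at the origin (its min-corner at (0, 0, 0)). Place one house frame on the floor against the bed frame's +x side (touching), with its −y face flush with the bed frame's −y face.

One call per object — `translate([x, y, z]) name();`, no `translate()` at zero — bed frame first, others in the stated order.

bed_frame();
translate([1918, 0, 0]) house_frame();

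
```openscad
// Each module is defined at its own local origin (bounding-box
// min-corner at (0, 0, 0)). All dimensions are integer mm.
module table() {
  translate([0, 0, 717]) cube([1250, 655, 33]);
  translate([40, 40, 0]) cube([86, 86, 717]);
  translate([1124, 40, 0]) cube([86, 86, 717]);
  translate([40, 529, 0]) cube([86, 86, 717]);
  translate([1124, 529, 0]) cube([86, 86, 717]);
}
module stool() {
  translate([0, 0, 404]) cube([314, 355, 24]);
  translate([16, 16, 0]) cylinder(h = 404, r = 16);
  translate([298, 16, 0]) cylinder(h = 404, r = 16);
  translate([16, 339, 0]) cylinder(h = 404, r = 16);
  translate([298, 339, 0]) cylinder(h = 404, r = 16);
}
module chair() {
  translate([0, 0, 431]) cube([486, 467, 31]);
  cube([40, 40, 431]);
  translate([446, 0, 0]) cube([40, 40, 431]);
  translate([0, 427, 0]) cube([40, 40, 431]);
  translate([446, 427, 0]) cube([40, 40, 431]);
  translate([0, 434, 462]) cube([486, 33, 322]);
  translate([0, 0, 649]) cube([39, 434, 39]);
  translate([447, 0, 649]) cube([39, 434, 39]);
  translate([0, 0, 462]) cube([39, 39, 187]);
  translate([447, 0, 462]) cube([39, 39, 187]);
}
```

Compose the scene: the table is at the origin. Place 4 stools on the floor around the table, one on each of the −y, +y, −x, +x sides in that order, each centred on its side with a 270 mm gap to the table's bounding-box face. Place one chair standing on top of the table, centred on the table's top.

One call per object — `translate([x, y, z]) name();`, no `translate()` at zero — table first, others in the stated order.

table();
translate([468, -625, 0]) stool();
translate([468, 925, 0]) stool();
translate([-584, 150, 0]) stool();
translate([1520, 150, 0]) stool();
translate([382, 94, 750]) chair();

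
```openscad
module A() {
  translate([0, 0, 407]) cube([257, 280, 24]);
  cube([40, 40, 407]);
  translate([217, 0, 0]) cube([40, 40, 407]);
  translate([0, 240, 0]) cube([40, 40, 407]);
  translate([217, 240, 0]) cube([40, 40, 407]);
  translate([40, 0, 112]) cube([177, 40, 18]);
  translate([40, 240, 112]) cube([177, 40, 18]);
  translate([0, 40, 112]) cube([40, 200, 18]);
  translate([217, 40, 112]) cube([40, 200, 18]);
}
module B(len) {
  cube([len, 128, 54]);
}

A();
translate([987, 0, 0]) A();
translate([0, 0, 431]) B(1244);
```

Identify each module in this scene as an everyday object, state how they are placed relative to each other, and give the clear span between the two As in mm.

Second stool starts at x = 987; first ends at x = 257; clear span = 987 − 257 = 730 mm.

A is a stool. B is a beam. A beam spans the tops of two stools. The clear span between the two stools is 730 mm.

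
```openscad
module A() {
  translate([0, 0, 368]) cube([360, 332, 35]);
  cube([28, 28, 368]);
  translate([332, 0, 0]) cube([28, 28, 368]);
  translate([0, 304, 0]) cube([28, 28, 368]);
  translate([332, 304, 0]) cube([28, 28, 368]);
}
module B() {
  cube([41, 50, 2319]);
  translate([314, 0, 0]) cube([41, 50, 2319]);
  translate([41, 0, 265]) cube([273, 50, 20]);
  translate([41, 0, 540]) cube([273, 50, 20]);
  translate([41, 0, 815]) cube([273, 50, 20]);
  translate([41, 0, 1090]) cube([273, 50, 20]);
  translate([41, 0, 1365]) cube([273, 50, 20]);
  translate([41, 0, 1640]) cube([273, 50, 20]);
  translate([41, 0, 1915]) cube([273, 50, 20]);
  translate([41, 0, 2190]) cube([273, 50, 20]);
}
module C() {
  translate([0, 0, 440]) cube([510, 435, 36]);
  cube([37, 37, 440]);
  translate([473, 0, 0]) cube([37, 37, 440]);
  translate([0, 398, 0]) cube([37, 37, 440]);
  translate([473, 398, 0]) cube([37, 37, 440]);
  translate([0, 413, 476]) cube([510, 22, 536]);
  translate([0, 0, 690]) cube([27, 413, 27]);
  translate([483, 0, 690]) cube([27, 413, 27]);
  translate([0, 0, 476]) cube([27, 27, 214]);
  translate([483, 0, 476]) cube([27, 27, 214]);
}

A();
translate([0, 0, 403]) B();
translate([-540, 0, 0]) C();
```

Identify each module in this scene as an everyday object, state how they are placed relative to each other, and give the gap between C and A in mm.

The chair's nearest face is 30 mm from the stool's −x face.

A is a stool. B is a ladder. C is a chair. The ladder is on top of the stool. The chair is on the floor beside the stool on its −x side. The gap between the chair and the stool is 30 mm.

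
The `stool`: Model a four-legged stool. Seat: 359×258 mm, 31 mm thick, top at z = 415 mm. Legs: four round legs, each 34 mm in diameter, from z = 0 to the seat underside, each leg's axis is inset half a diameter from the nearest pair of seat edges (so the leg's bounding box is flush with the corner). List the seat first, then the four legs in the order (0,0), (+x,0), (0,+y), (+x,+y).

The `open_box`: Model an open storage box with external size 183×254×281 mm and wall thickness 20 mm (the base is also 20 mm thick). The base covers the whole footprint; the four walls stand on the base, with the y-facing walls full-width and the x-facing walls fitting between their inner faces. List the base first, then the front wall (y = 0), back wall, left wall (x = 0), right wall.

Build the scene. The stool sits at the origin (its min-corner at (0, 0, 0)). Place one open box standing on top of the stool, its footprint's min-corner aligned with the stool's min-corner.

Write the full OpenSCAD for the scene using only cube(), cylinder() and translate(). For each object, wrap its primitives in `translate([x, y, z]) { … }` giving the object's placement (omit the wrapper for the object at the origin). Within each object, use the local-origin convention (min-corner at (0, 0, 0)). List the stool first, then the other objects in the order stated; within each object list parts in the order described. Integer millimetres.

translate([0, 0, 384]) cube([359, 258, 31]);
translate([17, 17, 0]) cylinder(h = 384, r = 17);
translate([342, 17, 0]) cylinder(h = 384, r = 17);
translate([17, 241, 0]) cylinder(h = 384, r = 17);
translate([342, 241, 0]) cylinder(h = 384, r = 17);
translate([0, 0, 415]) {
  cube([183, 254, 20]);
  translate([0, 0, 20]) cube([183, 20, 261]);
  translate([0, 234, 20]) cube([183, 20, 261]);
  translate([0, 20, 20]) cube([20, 214, 261]);
  translate([163, 20, 20]) cube([20, 214, 261]);
}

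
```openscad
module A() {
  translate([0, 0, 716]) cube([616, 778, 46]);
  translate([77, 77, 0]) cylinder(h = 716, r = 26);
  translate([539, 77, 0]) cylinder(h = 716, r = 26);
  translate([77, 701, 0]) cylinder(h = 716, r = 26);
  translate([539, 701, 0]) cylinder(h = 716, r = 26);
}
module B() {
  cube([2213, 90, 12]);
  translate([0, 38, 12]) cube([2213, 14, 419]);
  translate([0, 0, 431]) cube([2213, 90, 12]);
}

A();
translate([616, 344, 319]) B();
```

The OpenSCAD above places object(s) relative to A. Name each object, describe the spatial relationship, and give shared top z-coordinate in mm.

A is a table. B is an I-beam. The I-beam is beside the table with their tops flush at z = 762. The shared top z-coordinate is 762 mm.

Both tops at z = 762 mm.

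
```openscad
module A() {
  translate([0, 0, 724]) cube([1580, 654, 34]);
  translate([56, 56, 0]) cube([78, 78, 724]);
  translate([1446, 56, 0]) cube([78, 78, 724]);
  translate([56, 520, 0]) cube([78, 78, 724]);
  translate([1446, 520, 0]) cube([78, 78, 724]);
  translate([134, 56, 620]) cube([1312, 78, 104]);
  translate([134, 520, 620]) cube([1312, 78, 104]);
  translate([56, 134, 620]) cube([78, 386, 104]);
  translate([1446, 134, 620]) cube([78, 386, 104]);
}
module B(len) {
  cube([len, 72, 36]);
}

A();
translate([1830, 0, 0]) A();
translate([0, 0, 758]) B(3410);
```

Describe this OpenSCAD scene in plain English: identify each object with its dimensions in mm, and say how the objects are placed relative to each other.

A is a rectangular dining table. The top is 1580×654×34 mm with its upper surface at z = 758 mm. It stands on four 78×78 mm square legs, each inset 56 mm from the nearest pair of top edges, running from the floor to the underside of the top. Four apron rails, 78 mm thick and 104 mm tall, run between adjacent legs with their top edges flush with the underside of the top and their outer faces flush with the legs' outer faces.

B is a rectangular beam 3410 mm long (x), 72 mm deep (y), 36 mm thick (z).

The beam spans the tops of two tables placed 250 mm apart, resting at z = 758 mm.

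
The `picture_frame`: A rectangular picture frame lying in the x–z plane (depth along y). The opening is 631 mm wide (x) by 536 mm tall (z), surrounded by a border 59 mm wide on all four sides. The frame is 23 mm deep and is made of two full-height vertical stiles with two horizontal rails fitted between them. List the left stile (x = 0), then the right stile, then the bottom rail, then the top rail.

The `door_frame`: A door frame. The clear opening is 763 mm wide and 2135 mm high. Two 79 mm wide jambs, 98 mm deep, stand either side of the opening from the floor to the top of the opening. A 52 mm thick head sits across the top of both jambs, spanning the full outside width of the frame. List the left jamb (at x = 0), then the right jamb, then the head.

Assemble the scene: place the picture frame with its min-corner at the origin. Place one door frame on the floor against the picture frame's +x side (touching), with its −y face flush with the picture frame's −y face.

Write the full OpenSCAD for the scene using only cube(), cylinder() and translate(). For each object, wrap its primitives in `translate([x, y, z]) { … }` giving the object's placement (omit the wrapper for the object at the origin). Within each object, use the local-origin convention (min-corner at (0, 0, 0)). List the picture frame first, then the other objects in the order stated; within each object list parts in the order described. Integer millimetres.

cube([59, 23, 654]);
translate([690, 0, 0]) cube([59, 23, 654]);
translate([59, 0, 0]) cube([631, 23, 59]);
translate([59, 0, 595]) cube([631, 23, 59]);
translate([749, 0, 0]) {
  cube([79, 98, 2135]);
  translate([842, 0, 0]) cube([79, 98, 2135]);
  translate([0, 0, 2135]) cube([921, 98, 52]);
}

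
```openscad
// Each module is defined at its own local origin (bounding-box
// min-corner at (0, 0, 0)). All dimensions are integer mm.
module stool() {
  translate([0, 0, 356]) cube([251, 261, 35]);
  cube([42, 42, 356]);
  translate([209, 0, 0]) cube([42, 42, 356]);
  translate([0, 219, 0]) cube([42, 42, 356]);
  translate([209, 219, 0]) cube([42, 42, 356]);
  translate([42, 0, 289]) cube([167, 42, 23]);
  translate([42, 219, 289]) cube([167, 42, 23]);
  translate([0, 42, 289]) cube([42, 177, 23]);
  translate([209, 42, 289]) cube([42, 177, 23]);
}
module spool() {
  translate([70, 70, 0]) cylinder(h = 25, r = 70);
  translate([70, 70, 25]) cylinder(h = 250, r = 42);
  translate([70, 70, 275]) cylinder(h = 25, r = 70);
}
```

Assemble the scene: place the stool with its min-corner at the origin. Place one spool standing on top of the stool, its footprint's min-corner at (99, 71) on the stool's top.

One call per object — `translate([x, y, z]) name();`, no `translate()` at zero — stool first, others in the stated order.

stool();
translate([99, 71, 391]) spool();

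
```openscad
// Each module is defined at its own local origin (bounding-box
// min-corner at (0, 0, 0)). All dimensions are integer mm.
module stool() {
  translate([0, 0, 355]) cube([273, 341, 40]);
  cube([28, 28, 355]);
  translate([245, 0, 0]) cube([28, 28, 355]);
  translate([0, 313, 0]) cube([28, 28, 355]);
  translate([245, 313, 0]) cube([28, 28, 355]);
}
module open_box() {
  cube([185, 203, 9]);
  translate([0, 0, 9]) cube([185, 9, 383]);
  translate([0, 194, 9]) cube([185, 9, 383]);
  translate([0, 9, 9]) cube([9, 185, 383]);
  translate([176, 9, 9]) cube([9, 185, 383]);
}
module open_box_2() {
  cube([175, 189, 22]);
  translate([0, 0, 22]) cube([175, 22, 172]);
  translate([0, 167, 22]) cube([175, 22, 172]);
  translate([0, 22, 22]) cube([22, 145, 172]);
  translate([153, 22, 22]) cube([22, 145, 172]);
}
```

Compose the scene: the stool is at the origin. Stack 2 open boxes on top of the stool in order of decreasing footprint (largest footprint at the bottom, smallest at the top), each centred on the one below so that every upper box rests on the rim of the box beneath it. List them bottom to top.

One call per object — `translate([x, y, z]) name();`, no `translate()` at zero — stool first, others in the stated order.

stool();
translate([44, 69, 395]) open_box();
translate([49, 76, 787]) open_box_2();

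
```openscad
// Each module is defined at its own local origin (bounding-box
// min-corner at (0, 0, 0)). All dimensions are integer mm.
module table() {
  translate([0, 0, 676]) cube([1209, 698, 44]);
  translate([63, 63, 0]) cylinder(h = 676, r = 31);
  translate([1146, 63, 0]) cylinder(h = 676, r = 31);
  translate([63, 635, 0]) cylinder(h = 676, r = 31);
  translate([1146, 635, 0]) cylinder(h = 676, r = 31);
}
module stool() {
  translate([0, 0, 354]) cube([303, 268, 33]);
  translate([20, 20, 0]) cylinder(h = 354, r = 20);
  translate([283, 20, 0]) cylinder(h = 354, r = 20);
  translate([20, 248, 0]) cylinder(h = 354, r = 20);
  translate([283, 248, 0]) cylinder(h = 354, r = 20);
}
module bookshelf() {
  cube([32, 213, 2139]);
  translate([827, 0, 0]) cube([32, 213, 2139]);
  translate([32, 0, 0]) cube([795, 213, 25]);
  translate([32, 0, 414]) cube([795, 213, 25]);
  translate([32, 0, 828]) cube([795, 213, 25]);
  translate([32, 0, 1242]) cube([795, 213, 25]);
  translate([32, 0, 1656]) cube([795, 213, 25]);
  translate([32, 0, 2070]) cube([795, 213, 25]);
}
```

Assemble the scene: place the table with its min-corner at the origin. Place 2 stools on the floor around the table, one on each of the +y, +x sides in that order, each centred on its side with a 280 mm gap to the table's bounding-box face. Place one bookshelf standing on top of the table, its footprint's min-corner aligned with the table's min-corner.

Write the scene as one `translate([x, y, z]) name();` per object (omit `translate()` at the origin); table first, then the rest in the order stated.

table();
translate([453, 978, 0]) stool();
translate([1489, 215, 0]) stool();
translate([0, 0, 720]) bookshelf();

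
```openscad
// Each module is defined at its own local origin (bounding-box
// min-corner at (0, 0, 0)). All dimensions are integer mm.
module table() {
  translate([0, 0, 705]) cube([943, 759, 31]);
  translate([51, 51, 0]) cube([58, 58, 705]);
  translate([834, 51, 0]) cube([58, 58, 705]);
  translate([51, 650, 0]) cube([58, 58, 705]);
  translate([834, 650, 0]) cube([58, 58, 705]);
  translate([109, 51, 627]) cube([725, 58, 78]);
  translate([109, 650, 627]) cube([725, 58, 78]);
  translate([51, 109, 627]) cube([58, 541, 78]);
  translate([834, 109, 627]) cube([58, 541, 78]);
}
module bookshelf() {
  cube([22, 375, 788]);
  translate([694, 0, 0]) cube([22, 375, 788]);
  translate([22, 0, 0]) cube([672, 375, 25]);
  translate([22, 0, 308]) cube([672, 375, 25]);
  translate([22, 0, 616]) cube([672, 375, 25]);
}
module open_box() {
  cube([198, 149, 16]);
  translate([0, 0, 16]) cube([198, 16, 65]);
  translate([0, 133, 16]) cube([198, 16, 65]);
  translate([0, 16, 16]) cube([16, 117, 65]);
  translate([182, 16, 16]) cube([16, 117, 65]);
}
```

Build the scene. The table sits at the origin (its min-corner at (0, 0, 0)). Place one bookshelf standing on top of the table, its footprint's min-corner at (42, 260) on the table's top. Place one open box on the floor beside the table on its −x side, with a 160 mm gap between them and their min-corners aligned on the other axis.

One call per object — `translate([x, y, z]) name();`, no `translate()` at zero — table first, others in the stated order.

table();
translate([42, 260, 736]) bookshelf();
translate([-358, 0, 0]) open_box();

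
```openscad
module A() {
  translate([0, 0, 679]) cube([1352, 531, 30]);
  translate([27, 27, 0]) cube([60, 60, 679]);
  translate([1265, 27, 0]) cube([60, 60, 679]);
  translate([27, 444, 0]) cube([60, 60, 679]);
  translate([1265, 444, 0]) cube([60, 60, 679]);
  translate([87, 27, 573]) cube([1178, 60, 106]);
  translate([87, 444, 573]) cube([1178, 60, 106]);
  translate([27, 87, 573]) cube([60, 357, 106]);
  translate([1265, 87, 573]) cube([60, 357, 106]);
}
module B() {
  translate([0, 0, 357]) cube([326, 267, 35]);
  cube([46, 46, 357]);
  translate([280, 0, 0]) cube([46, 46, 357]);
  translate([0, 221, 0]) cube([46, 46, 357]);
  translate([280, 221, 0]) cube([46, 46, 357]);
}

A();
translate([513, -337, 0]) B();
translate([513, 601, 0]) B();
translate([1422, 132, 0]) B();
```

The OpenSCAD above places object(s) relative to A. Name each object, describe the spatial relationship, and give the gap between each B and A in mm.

A is a table. B is a stool. Three stools sit around the table at the −y, +y, +x sides. The gap between each stool and the table is 70 mm.

Each stool's nearest face is 70 mm from the table's bounding box.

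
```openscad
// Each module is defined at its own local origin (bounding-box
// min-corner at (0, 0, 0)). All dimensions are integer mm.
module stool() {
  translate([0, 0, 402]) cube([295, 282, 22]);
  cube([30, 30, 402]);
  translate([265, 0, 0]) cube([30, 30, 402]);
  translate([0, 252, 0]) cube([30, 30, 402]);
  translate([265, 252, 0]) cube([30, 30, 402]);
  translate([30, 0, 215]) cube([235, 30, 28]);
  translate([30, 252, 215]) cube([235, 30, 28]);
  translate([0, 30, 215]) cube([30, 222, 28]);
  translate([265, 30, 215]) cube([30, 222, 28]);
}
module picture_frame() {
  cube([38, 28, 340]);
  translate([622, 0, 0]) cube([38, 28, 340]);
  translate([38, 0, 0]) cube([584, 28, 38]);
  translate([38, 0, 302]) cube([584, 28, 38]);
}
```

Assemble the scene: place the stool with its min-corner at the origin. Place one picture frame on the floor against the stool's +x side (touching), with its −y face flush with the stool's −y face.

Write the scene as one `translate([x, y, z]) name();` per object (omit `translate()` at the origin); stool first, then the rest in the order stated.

stool();
translate([295, 0, 0]) picture_frame();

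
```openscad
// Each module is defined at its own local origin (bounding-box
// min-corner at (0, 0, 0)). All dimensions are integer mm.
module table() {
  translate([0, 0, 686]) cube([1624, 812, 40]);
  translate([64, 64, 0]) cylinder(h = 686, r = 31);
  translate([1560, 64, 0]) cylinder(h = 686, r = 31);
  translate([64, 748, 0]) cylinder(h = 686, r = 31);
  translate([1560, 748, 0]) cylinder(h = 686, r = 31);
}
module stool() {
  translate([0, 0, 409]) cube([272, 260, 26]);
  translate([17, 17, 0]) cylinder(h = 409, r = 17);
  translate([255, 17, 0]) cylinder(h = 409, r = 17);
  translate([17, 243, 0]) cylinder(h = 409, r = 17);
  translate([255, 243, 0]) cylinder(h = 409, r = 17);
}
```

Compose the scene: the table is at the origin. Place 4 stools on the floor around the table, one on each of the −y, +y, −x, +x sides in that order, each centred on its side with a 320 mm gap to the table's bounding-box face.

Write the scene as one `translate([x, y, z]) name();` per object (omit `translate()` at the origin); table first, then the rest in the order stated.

table();
translate([676, -580, 0]) stool();
translate([676, 1132, 0]) stool();
translate([-592, 276, 0]) stool();
translate([1944, 276, 0]) stool();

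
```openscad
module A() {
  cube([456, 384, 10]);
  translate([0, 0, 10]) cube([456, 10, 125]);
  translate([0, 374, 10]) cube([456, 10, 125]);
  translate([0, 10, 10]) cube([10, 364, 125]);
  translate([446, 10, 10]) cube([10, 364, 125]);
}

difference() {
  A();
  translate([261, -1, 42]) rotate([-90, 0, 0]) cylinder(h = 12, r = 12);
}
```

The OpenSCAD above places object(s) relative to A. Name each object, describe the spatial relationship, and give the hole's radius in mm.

The subtracted cylinder has r = 12 mm.

A is an open box. The open box has a circular hole through its front wall. The hole's radius is 12 mm.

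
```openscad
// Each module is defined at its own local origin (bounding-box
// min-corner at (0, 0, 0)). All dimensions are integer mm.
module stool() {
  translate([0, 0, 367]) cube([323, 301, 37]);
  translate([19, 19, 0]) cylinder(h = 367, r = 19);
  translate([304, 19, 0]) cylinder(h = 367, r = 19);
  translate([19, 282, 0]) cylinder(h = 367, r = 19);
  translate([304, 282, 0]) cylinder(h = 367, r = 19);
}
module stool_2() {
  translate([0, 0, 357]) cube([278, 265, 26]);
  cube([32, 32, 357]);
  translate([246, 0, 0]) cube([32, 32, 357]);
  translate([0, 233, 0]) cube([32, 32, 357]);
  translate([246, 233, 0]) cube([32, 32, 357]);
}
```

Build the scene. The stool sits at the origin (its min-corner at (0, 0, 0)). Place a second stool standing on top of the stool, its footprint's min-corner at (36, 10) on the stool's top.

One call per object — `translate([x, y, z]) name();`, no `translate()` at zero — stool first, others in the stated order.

stool();
translate([36, 10, 404]) stool_2();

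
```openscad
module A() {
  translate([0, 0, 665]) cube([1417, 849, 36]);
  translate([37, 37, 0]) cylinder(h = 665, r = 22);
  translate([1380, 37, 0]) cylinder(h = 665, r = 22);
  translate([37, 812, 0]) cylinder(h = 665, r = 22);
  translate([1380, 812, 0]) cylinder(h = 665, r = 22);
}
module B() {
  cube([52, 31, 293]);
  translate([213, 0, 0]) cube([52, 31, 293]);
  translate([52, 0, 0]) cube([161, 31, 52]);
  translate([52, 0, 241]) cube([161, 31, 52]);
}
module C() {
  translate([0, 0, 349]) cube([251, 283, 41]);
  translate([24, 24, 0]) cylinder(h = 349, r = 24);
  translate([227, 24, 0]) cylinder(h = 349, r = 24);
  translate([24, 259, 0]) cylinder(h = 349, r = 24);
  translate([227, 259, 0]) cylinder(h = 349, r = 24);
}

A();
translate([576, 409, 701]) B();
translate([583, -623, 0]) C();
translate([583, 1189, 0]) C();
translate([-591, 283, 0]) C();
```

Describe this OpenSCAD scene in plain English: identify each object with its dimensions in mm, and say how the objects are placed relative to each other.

A is a table: top 1417 mm (x) × 849 mm (y), 36 mm thick, upper face at z = 701 mm, on four round legs of 44 mm diameter, each leg's bounding box inset 15 mm from the nearest pair of top edges, running from z = 0 to the bottom of the top.

B is a picture frame with a 161×189 mm rectangular opening (x by z) and a uniform 52 mm border on every side. Frame depth is 31 mm along y. It is built from two vertical stiles running the full outside height and two horizontal rails spanning the gap between the stiles.

C is a four-legged stool. The seat is 251×283 mm, 41 mm thick, top at z = 390 mm. It stands on four round legs, each 48 mm in diameter, from z = 0 to the seat underside, each leg's axis is inset half a diameter from the nearest pair of seat edges (so the leg's bounding box is flush with the corner).

The picture frame is on top of the table, centred. Three stools sit around the table at the −y, +y, −x sides.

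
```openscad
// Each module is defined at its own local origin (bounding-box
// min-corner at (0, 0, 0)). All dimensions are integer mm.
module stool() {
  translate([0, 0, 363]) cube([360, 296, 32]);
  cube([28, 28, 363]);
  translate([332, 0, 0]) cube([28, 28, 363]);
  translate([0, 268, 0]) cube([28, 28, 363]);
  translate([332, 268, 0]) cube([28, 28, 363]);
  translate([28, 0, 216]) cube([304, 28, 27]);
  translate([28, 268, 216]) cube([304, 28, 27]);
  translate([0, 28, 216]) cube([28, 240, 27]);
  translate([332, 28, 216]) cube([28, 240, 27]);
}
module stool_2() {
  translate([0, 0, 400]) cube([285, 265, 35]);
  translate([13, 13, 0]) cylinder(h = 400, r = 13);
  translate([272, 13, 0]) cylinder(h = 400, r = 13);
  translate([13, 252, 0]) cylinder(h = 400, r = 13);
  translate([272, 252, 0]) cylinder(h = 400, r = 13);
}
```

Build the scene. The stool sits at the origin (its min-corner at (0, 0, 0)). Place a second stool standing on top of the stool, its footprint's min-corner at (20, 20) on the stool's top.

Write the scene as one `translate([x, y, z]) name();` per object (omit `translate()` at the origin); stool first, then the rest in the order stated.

stool();
translate([20, 20, 395]) stool_2();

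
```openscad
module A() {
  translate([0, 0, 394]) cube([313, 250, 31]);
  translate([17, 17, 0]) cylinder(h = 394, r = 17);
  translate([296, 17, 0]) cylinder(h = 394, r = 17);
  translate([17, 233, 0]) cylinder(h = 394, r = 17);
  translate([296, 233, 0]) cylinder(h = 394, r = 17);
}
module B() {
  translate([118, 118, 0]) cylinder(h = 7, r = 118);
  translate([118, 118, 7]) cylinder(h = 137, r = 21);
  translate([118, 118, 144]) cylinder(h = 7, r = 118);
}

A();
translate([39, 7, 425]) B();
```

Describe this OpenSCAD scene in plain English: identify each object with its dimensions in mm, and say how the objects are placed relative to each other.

A is a simple wooden stool: a rectangular seat 313 mm (x) by 250 mm (y), 31 mm thick, top face at z = 425 mm, on four round legs, each 34 mm in diameter. The legs rest on z = 0, each leg's axis is inset half a diameter from the nearest pair of seat edges (so the leg's bounding box is flush with the corner).

B is a spool: two coaxial disc flanges of radius 118 mm and thickness 7 mm, joined by a core cylinder of radius 21 mm and height 137 mm. The lower flange rests on z = 0 and the three cylinders share a vertical axis.

The spool is on top of the stool.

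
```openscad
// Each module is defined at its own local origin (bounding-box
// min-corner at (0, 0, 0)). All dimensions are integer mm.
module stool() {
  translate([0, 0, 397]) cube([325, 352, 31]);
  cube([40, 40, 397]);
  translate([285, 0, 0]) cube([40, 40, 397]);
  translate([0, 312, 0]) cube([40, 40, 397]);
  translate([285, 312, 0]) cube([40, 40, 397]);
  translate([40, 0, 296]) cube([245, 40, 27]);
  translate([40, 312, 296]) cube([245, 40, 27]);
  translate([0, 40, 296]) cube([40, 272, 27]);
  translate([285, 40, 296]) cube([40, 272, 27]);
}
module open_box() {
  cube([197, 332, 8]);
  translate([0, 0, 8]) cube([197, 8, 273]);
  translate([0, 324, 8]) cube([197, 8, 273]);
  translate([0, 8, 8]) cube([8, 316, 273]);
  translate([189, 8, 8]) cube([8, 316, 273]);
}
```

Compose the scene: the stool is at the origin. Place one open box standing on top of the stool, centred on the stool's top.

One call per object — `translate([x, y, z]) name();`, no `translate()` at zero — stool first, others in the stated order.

stool();
translate([64, 10, 428]) open_box();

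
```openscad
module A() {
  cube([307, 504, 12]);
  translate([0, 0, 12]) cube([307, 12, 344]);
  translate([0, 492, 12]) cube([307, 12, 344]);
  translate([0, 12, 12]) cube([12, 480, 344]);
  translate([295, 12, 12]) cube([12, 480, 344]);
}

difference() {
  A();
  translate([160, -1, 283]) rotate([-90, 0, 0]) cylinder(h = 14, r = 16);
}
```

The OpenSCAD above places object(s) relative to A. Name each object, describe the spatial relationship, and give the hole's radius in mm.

The subtracted cylinder has r = 16 mm.

A is an open box. The open box has a circular hole through its front wall. The hole's radius is 16 mm.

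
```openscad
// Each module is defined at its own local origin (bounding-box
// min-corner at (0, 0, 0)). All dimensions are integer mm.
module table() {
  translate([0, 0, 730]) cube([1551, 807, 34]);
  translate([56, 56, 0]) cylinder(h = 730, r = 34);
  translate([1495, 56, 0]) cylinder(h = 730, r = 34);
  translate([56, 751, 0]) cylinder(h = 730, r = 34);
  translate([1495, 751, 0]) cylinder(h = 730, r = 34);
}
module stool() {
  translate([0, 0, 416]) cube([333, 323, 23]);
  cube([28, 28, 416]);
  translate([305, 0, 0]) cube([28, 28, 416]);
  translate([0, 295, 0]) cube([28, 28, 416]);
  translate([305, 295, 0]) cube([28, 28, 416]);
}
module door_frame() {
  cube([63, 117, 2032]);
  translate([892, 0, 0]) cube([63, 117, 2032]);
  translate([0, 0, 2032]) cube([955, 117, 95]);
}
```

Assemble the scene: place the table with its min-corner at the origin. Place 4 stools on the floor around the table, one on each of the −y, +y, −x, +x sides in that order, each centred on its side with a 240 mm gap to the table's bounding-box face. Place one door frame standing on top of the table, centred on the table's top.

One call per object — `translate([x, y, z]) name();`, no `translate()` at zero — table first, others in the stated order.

table();
translate([609, -563, 0]) stool();
translate([609, 1047, 0]) stool();
translate([-573, 242, 0]) stool();
translate([1791, 242, 0]) stool();
translate([298, 345, 764]) door_frame();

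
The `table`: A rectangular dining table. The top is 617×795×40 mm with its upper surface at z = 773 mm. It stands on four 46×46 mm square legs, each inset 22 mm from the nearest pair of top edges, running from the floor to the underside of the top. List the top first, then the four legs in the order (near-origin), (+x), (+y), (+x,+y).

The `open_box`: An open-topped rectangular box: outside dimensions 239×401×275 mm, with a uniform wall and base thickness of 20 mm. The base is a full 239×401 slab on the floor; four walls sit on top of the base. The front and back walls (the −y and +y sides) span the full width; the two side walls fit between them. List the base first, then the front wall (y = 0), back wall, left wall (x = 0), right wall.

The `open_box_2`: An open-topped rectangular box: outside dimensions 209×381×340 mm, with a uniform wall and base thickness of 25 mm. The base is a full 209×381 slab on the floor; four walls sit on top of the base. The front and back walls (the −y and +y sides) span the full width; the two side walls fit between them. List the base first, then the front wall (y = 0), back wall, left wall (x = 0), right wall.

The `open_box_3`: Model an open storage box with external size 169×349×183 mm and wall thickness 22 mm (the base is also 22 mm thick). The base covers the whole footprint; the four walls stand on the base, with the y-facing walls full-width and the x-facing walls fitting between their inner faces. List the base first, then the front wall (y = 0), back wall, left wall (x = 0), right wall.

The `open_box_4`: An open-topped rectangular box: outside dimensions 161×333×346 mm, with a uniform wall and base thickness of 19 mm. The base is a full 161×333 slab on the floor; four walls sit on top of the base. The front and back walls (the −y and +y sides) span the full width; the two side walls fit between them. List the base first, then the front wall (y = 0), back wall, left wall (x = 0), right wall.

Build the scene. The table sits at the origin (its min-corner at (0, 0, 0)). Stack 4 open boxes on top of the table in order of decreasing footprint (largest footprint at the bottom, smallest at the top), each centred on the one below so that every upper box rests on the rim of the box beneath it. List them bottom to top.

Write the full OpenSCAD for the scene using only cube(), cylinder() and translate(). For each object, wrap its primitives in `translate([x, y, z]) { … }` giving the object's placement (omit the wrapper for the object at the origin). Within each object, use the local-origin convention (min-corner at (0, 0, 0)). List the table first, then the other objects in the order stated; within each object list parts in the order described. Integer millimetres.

translate([0, 0, 733]) cube([617, 795, 40]);
translate([22, 22, 0]) cube([46, 46, 733]);
translate([549, 22, 0]) cube([46, 46, 733]);
translate([22, 727, 0]) cube([46, 46, 733]);
translate([549, 727, 0]) cube([46, 46, 733]);
translate([189, 197, 773]) {
  cube([239, 401, 20]);
  translate([0, 0, 20]) cube([239, 20, 255]);
  translate([0, 381, 20]) cube([239, 20, 255]);
  translate([0, 20, 20]) cube([20, 361, 255]);
  translate([219, 20, 20]) cube([20, 361, 255]);
}
translate([204, 207, 1048]) {
  cube([209, 381, 25]);
  translate([0, 0, 25]) cube([209, 25, 315]);
  translate([0, 356, 25]) cube([209, 25, 315]);
  translate([0, 25, 25]) cube([25, 331, 315]);
  translate([184, 25, 25]) cube([25, 331, 315]);
}
translate([224, 223, 1388]) {
  cube([169, 349, 22]);
  translate([0, 0, 22]) cube([169, 22, 161]);
  translate([0, 327, 22]) cube([169, 22, 161]);
  translate([0, 22, 22]) cube([22, 305, 161]);
  translate([147, 22, 22]) cube([22, 305, 161]);
}
translate([228, 231, 1571]) {
  cube([161, 333, 19]);
  translate([0, 0, 19]) cube([161, 19, 327]);
  translate([0, 314, 19]) cube([161, 19, 327]);
  translate([0, 19, 19]) cube([19, 295, 327]);
  translate([142, 19, 19]) cube([19, 295, 327]);
}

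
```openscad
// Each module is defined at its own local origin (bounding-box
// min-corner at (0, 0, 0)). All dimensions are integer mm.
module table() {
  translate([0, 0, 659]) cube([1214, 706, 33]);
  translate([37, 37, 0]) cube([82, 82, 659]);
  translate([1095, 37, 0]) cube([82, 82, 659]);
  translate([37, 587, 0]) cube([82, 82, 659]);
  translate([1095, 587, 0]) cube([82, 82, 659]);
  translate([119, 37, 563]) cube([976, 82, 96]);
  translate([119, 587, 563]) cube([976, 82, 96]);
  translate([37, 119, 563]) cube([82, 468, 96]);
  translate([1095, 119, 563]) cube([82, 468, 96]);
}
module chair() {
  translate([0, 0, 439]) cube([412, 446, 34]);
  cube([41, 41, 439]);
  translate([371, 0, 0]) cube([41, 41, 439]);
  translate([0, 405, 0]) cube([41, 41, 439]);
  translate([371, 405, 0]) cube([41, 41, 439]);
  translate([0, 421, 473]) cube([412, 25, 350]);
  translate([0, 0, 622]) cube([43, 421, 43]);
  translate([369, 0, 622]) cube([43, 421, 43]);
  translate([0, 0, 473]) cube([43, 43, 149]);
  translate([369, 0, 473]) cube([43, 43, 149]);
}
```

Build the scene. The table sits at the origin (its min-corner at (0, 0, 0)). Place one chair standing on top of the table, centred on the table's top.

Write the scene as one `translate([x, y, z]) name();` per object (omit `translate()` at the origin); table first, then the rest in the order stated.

table();
translate([401, 130, 692]) chair();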